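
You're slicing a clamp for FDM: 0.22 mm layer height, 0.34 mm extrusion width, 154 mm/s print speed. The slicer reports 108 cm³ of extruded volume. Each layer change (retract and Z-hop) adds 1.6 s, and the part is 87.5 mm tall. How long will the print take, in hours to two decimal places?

2.78 hours

Extrusion cross-section = 0.22 × 0.34 = 0.0748 mm².
Total extruded path = 108000/0.0748 = 1443850.3 mm.
Time extruding = 1443850.3 / 154, so 9375.7 s.
Layers = ⌈87.5/0.22⌉ = 398.
Non-print overhead = 398 × 1.6, so 636.8 s.
Total = 9375.7 + 636.8 = 10012.5 s = 2.78 hours.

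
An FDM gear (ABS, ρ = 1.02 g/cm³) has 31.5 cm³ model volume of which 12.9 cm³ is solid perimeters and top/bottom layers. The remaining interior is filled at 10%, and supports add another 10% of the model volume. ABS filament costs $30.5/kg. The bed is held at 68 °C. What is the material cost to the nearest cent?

$0.56

Interior volume = 31.5 − 12.9, so 18.6 cm³.
Infill deposited = 0.10 × 18.6 = 1.86 cm³.
Support = 0.10 × 31.5, so 3.15 cm³.
Deposited volume = 12.9 + 1.86 + 3.15, so 17.91 cm³.
Mass = 17.91 × 1.02 = 18.2682 g.
At $30.5/kg: 18.2682/1000 × 30.5 = $0.56.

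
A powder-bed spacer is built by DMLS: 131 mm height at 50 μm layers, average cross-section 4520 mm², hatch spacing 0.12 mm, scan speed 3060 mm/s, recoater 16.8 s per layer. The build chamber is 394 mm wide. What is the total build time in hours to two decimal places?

21.19 hours

Layer count = ceil(131 / 0.05) = 2620.
Scan path per layer: 4520 / 0.12 → 37666.7 mm.
Laser time per layer: 37666.7 / 3060 → 12.3094 s.
Time per layer = 12.3094 + 16.8, so 29.1094 s.
Total: 2620 × 29.1094 s = 76266.628 s → 21.19 hours.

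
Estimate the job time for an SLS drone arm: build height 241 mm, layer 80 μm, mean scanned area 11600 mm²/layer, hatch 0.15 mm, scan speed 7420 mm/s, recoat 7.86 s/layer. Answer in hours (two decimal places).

Layer count = ceil(241 / 0.08) = 3013.
Per-layer scan distance: 11600 / 0.15 → 77333.3 mm.
Scan time per layer = 77333.3 / 7420, so 10.4223 s.
Time per layer: 10.4223 + 7.86 → 18.2823 s.
Total: 3013 × 18.2823 s = 55084.5699 s → 15.30 hours.

15.30 hours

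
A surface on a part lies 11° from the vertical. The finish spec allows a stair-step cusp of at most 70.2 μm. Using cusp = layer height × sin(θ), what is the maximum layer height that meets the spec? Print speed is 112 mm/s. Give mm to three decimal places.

sin(11°) = 0.1908; t_max = 0.0702/0.1908 = 0.368 mm.

0.368 mm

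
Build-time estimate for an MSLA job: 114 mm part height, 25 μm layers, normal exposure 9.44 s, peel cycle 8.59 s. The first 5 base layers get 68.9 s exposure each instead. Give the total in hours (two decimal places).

22.92 hours

Layers = ⌈114/0.025⌉ = 4560.
Burn-in layers = 5 × (68.9 + 8.59) = 387.45 s.
Remaining layers = 4555 × (9.44 + 8.59) = 82126.65 s.
Sum: 387.45 + 82126.65 = 82514.1 s → 22.92 hours.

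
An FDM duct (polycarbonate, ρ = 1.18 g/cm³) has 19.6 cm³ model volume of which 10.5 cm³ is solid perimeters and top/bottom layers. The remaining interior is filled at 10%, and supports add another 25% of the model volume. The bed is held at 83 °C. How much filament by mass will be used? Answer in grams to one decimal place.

Interior volume = 19.6 − 10.5 = 9.1 cm³.
Infill deposited: 0.10 × 9.1 → 0.91 cm³.
Support = 0.25 × 19.6, so 4.9 cm³.
Total extruded = 10.5 + 0.91 + 4.9 = 16.31 cm³.
Mass = 16.31 × 1.18, so 19.2458 g.

19.2 g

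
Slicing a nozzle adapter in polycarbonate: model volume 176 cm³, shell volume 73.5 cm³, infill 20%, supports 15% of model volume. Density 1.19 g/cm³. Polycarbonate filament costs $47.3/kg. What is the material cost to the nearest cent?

$6.78

Interior volume: 176 − 73.5 → 102.5 cm³.
Infill volume = 0.20 × 102.5, so 20.5 cm³.
Support: 0.15 × 176 → 26.4 cm³.
Total extruded: 73.5 + 20.5 + 26.4 → 120.4 cm³.
Mass = 120.4 × 1.19 = 143.276 g.
At $47.3/kg: 143.276/1000 × 47.3 = $6.78.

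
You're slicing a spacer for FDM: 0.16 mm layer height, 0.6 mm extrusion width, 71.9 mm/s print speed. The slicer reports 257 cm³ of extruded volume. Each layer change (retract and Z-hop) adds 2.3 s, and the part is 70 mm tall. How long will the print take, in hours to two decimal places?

10.62 hours

Bead cross-section = 0.16 × 0.6, so 0.096 mm².
Toolpath length = 257 cm³ / 0.096 mm² = 257000 / 0.096 = 2677083.3 mm.
Extrusion time = 2677083.3 / 71.9, so 37233.4 s.
Number of layers: 70 / 0.16 → 438 (rounded up).
Layer-change overhead = 438 × 2.3, so 1007.4 s.
Total = 37233.4 + 1007.4 = 38240.8 s = 10.62 hours.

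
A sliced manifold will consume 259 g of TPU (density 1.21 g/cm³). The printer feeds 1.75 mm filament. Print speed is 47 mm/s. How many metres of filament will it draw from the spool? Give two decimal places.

Extruded volume: 259/1.21 = 214.0496 cm³ (214049.6 mm³).
A = π r² = π × 0.875² = 2.4053 mm².
L = V/A = 214049.6/2.4053 = 88990.81 mm → 88.99 m.

88.99 m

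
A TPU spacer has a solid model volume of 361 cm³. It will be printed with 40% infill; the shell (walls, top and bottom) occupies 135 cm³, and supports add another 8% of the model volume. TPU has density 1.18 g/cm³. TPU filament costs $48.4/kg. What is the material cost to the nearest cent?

Infill region = 361 − 135, so 226 cm³.
Deposited infill = 0.40 × 226 = 90.4 cm³.
Support = 0.08 × 361, so 28.88 cm³.
Total extruded = 135 + 90.4 + 28.88 = 254.28 cm³.
Mass = 254.28 × 1.18 = 300.0504 g.
Cost = 300.0504 g / 1000 × $48.4/kg = $14.52.

$14.52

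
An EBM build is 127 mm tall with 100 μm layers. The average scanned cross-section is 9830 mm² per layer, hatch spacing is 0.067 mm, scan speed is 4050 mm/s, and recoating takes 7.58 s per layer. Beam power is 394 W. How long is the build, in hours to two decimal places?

Layer count = ceil(127 / 0.1) = 1270.
Per-layer scan distance = 9830 / 0.067, so 146716.4 mm.
Per-layer scan time = 146716.4 / 4050 = 36.2263 s.
Time per layer = 36.2263 + 7.58, so 43.8063 s.
Total: 1270 × 43.8063 s = 55634.001 s → 15.45 hours.

15.45 hours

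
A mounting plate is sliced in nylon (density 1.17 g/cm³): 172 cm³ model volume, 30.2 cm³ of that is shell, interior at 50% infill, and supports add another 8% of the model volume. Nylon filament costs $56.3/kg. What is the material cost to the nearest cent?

Interior volume: 172 − 30.2 → 141.8 cm³.
Infill deposited = 0.50 × 141.8 = 70.9 cm³.
Support = 0.08 × 172, so 13.76 cm³.
Total extruded = 30.2 + 70.9 + 13.76 = 114.86 cm³.
Mass = 114.86 × 1.17, so 134.3862 g.
At $56.3/kg: 134.3862/1000 × 56.3 = $7.57.

$7.57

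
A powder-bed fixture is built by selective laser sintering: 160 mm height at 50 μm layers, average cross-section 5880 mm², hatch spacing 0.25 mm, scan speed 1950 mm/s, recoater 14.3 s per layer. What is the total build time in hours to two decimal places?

23.43 hours

Number of layers: 160 / 0.05 → 3200 (rounded up).
Hatch length per layer = 5880 / 0.25 = 23520 mm.
Per-layer scan time = 23520 / 1950 = 12.0615 s.
Per-layer time = 12.0615 + 14.3 = 26.3615 s.
Total: 3200 × 26.3615 s = 84356.8 s → 23.43 hours.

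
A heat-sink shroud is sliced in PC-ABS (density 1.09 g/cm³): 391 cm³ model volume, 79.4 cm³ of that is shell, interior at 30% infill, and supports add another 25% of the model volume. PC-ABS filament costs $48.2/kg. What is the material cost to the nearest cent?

Volume inside the shell = 391 − 79.4 = 311.6 cm³.
Deposited infill: 0.30 × 311.6 → 93.48 cm³.
Support = 0.25 × 391 = 97.75 cm³.
Total extruded: 79.4 + 93.48 + 97.75 → 270.63 cm³.
Mass = 270.63 × 1.09, so 294.9867 g.
Cost = 294.9867 g / 1000 × $48.2/kg = $14.22.

$14.22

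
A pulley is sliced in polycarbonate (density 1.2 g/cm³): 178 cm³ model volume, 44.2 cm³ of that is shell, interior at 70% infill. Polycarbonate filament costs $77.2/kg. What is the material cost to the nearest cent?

Interior volume = 178 − 44.2 = 133.8 cm³.
Infill volume = 0.70 × 133.8, so 93.66 cm³.
Total printed volume = 44.2 + 93.66, so 137.86 cm³.
Mass = 137.86 × 1.2 = 165.432 g.
Cost = 165.432 g / 1000 × $77.2/kg = $12.77.

$12.77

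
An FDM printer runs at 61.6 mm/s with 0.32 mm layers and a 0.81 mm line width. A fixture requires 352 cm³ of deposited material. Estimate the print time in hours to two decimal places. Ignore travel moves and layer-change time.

6.12 hours

Extrusion cross-section: 0.32 × 0.81 → 0.2592 mm².
Toolpath length = 352 cm³ / 0.2592 mm² = 352000 / 0.2592 = 1358024.7 mm.
Time extruding = 1358024.7 / 61.6 = 22045.9 s.
In the requested units: 22045.9 s = 6.12 hours.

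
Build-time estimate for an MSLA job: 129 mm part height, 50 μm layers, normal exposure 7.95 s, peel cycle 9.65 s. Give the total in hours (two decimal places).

Layers = ⌈129/0.05⌉ = 2580.
Each layer takes: 7.95 + 9.65 → 17.6 s.
Total = 2580 × 17.6 = 45408 s = 12.61 hours.

12.61 hours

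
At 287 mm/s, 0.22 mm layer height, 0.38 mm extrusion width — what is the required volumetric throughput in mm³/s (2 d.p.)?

A = 0.22 × 0.38, so 0.0836 mm².
Volumetric flow = 287 × 0.0836 = 23.99 mm³/s.

23.99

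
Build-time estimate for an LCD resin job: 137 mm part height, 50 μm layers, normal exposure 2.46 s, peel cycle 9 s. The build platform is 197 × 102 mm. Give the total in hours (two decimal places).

Layers = ⌈137/0.05⌉ = 2740.
Cycle time = 2.46 + 9, so 11.46 s.
Total = 2740 × 11.46 = 31400.4 s = 8.72 hours.

8.72 hours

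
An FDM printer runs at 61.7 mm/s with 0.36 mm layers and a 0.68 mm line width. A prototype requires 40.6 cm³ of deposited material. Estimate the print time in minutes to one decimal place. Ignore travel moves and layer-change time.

Bead cross-section: 0.36 × 0.68 → 0.2448 mm².
Toolpath length = 40.6 cm³ / 0.2448 mm² = 40600 / 0.2448 = 165849.7 mm.
Time extruding = 165849.7 / 61.7 = 2688 s.
2688 s = 44.8 minutes.

44.8 minutes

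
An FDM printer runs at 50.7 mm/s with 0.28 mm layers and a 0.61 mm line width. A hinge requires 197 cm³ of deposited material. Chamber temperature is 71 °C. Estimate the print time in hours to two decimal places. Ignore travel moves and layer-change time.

Bead cross-section = 0.28 × 0.61, so 0.1708 mm².
Path length: 197000 mm³ / 0.1708 mm² → 1153395.8 mm.
Time extruding: 1153395.8 / 50.7 → 22749.4 s.
That's 22749.4 s → 6.32 hours.

6.32 hours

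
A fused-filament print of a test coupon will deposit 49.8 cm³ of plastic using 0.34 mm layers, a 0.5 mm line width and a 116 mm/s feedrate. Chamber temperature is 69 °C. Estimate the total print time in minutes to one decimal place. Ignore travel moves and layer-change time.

42.1 minutes

Bead cross-section = 0.34 × 0.5 = 0.17 mm².
Path length: 49800 mm³ / 0.17 mm² → 292941.2 mm.
Time extruding = 292941.2 / 116 = 2525.4 s.
In the requested units: 2525.4 s = 42.1 minutes.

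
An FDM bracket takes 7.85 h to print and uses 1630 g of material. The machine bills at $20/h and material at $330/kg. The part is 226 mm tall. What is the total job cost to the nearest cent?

$694.90

Machine cost = 20 × 7.85 = $157.00.
Material charge = 330 × 1630/1000, so $537.90.
Total = 157.00 + 537.90 = $694.90.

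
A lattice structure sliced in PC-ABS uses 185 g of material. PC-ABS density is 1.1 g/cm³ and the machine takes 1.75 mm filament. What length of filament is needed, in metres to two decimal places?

Volume = 185 g / 1.1 g·cm⁻³ = 168.1818 cm³ = 168181.8 mm³.
Filament cross-section = π × (1.75/2)² = 2.4053 mm².
L = V/A = 168181.8/2.4053 = 69921.34 mm → 69.92 m.

69.92 m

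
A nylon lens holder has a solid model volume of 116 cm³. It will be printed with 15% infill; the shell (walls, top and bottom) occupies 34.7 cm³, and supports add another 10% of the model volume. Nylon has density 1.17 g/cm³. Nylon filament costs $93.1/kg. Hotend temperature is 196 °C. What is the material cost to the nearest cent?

$6.37

Volume inside the shell: 116 − 34.7 → 81.3 cm³.
Infill deposited: 0.15 × 81.3 → 12.195 cm³.
Support = 0.10 × 116 = 11.6 cm³.
Total printed volume = 34.7 + 12.195 + 11.6, so 58.495 cm³.
Mass = 58.495 × 1.17 = 68.43915 g.
At $93.1/kg: 68.43915/1000 × 93.1 = $6.37.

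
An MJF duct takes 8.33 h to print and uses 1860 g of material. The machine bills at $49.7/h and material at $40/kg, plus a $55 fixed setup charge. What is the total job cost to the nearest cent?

Machine cost = 49.7 × 8.33, so $414.001.
Feedstock cost: 40 × 1860/1000 → $74.40.
Adding setup: 414.001 + 74.40 + 55 → 543.401 ≈ $543.40.

$543.40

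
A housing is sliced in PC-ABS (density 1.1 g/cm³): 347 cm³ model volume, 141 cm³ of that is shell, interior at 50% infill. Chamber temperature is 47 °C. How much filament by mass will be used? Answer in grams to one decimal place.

268.4 g

Infill region: 347 − 141 → 206 cm³.
Deposited infill = 0.50 × 206 = 103 cm³.
Deposited volume = 141 + 103 = 244 cm³.
Mass = 244 × 1.1 = 268.4 g.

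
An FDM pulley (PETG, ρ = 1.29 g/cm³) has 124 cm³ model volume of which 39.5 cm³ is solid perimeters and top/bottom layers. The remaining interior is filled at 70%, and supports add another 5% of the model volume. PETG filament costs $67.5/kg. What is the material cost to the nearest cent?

Infill region = 124 − 39.5 = 84.5 cm³.
Deposited infill: 0.70 × 84.5 → 59.15 cm³.
Support = 0.05 × 124 = 6.2 cm³.
Deposited volume = 39.5 + 59.15 + 6.2, so 104.85 cm³.
Mass: 104.85 × 1.29 → 135.2565 g.
Cost = 135.2565 g / 1000 × $67.5/kg = $9.13.

$9.13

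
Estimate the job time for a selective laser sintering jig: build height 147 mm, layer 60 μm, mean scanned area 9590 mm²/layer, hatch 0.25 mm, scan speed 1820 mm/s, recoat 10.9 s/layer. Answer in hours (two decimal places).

Number of layers: 147 / 0.06 → 2450 (rounded up).
Scan path per layer: 9590 / 0.25 → 38360 mm.
Scan time per layer: 38360 / 1820 → 21.0769 s.
Layer cycle = 21.0769 + 10.9 = 31.9769 s.
Build time = 2450 × 31.9769 = 78343.405 s = 21.76 hours.

21.76 hours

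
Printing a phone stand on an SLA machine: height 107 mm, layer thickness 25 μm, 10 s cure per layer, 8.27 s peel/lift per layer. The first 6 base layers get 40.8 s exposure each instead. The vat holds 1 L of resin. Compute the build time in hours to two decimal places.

21.77 hours

Number of layers: 107 / 0.025 → 4280 (rounded up).
Bottom layers: 6 × (40.8 + 8.27) → 294.42 s.
Regular layers = 4274 × (10 + 8.27) = 78085.98 s.
Sum: 294.42 + 78085.98 = 78380.4 s → 21.77 hours.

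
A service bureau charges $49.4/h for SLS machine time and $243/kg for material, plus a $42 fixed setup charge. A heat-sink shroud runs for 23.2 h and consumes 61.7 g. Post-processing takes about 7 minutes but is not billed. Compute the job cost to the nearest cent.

$1203.07

Time charge = 49.4 × 23.2, so $1146.08.
Material charge = 243 × 61.7/1000, so $14.9931.
Adding setup: 1146.08 + 14.9931 + 42 → 1203.0731 ≈ $1203.07.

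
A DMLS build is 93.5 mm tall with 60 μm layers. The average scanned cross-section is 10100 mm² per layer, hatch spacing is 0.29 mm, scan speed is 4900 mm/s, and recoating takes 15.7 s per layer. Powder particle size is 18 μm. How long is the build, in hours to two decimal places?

Layers = ⌈93.5/0.06⌉ = 1559.
Scan path per layer = 10100 / 0.29, so 34827.6 mm.
Laser time per layer = 34827.6 / 4900, so 7.1077 s.
Time per layer: 7.1077 + 15.7 → 22.8077 s.
Build time = 1559 × 22.8077 = 35557.2043 s = 9.88 hours.

9.88 hours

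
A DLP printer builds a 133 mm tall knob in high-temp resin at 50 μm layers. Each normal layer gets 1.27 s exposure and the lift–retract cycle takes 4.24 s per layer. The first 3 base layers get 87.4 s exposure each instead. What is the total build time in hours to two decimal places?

4.14 hours

Number of layers: 133 / 0.05 → 2660 (rounded up).
Base layers: 3 × (87.4 + 4.24) → 274.92 s.
Remaining layers: 2657 × (1.27 + 4.24) → 14640.07 s.
Sum: 274.92 + 14640.07 = 14914.99 s → 4.14 hours.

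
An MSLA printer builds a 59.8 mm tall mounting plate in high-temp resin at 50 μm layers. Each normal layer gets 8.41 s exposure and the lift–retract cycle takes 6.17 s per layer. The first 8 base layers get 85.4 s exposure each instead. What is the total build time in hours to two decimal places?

5.01 hours

Number of layers: 59.8 / 0.05 → 1196 (rounded up).
Base layers = 8 × (85.4 + 6.17) = 732.56 s.
Regular layers = 1188 × (8.41 + 6.17), so 17321.04 s.
Sum: 732.56 + 17321.04 = 18053.6 s → 5.01 hours.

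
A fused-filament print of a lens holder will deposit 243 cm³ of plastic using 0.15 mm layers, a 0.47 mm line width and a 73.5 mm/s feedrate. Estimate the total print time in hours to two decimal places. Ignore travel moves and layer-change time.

Extrusion cross-section = 0.15 × 0.47, so 0.0705 mm².
Total extruded path = 243000/0.0705 = 3446808.5 mm.
Time extruding = 3446808.5 / 73.5, so 46895.4 s.
That's 46895.4 s → 13.03 hours.

13.03 hours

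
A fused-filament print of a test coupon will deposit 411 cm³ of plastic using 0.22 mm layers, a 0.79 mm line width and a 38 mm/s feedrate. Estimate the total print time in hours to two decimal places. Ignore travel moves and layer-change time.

Extrusion cross-section: 0.22 × 0.79 → 0.1738 mm².
Toolpath length = 411 cm³ / 0.1738 mm² = 411000 / 0.1738 = 2364787.1 mm.
Print-move time: 2364787.1 / 38 → 62231.2 s.
In the requested units: 62231.2 s = 17.29 hours.

17.29 hours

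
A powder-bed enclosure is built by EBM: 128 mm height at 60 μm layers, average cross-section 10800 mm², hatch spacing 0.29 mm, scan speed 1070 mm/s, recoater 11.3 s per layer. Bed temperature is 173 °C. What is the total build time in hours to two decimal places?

27.33 hours

Layer count = ceil(128 / 0.06) = 2134.
Per-layer scan distance = 10800 / 0.29, so 37241.4 mm.
Per-layer scan time: 37241.4 / 1070 → 34.805 s.
Time per layer = 34.805 + 11.3, so 46.105 s.
Total: 2134 × 46.105 s = 98388.07 s → 27.33 hours.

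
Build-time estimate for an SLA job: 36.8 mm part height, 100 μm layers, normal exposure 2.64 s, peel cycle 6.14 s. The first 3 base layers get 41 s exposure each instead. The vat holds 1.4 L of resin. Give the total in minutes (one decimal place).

55.8 minutes

Layers = ⌈36.8/0.1⌉ = 368.
Base layers = 3 × (41 + 6.14) = 141.42 s.
Remaining layers: 365 × (2.64 + 6.14) → 3204.7 s.
Total = 141.42 + 3204.7 = 3346.12 s = 55.8 minutes.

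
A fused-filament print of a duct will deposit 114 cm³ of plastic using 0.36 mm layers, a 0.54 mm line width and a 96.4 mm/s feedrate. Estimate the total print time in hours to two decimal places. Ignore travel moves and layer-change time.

Bead cross-section = 0.36 × 0.54 = 0.1944 mm².
Total extruded path = 114000/0.1944 = 586419.8 mm.
Print-move time = 586419.8 / 96.4 = 6083.2 s.
That's 6083.2 s → 1.69 hours.

1.69 hours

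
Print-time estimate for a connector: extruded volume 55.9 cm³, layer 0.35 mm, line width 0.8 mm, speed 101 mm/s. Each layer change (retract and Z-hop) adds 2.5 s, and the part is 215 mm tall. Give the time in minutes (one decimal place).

Line area = 0.35 × 0.8 = 0.28 mm².
Path length: 55900 mm³ / 0.28 mm² → 199642.9 mm.
Time extruding: 199642.9 / 101 → 1976.7 s.
Layer count = ceil(215 / 0.35) = 615.
Z-hop total = 615 × 2.5 = 1537.5 s.
Total = 1976.7 + 1537.5 = 3514.2 s = 58.6 minutes.

58.6 minutes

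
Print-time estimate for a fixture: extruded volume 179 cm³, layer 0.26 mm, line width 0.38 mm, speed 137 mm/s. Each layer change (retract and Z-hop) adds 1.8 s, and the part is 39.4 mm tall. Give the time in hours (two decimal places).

3.75 hours

Bead cross-section = 0.26 × 0.38 = 0.0988 mm².
Path length: 179000 mm³ / 0.0988 mm² → 1811740.9 mm.
Time extruding = 1811740.9 / 137, so 13224.4 s.
Number of layers: 39.4 / 0.26 → 152 (rounded up).
Non-print overhead: 152 × 1.8 → 273.6 s.
Altogether 13224.4 + 273.6 = 13498 s, i.e. 3.75 hours.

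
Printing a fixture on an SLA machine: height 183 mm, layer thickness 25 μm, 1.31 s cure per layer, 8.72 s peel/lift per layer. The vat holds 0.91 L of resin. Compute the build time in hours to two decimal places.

Layers = ⌈183/0.025⌉ = 7320.
Per-layer time: 1.31 + 8.72 → 10.03 s.
Total = 7320 × 10.03 = 73419.6 s = 20.39 hours.

20.39 hours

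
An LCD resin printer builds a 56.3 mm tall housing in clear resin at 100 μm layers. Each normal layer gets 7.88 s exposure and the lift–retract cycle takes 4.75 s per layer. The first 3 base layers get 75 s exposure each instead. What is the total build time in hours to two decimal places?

2.03 hours

Number of layers: 56.3 / 0.1 → 563 (rounded up).
Burn-in layers = 3 × (75 + 4.75), so 239.25 s.
Regular layers = 560 × (7.88 + 4.75) = 7072.8 s.
Total = 239.25 + 7072.8 = 7312.05 s = 2.03 hours.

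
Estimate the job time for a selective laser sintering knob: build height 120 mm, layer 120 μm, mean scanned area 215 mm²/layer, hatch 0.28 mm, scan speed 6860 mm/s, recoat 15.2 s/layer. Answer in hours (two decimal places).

4.25 hours

Layer count = ceil(120 / 0.12) = 1000.
Per-layer scan distance = 215 / 0.28, so 767.9 mm.
Per-layer scan time: 767.9 / 6860 → 0.1119 s.
Time per layer = 0.1119 + 15.2, so 15.3119 s.
Build time = 1000 × 15.3119 = 15311.9 s = 4.25 hours.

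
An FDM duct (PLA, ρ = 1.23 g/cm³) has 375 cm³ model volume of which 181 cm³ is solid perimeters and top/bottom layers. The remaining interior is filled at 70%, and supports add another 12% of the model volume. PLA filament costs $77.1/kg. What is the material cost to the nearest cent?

Volume inside the shell = 375 − 181, so 194 cm³.
Infill volume = 0.70 × 194 = 135.8 cm³.
Support = 0.12 × 375, so 45 cm³.
Total printed volume = 181 + 135.8 + 45, so 361.8 cm³.
Mass = 361.8 × 1.23 = 445.014 g.
Cost = 445.014 g / 1000 × $77.1/kg = $34.31.

$34.31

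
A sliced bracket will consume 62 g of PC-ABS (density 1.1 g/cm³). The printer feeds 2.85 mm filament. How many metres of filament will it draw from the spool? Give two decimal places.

Volume = 62 g / 1.1 g·cm⁻³ = 56.3636 cm³ = 56363.6 mm³.
A = π r² = π × 1.425² = 6.3794 mm².
Length = 56363.6 / 6.3794 = 8835.25 mm = 8.84 m.

8.84 m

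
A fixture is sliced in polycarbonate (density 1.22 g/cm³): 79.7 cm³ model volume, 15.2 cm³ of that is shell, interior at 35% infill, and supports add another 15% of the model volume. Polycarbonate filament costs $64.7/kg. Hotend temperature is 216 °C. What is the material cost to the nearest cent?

Interior volume = 79.7 − 15.2, so 64.5 cm³.
Deposited infill = 0.35 × 64.5 = 22.575 cm³.
Support = 0.15 × 79.7, so 11.955 cm³.
Deposited volume = 15.2 + 22.575 + 11.955, so 49.73 cm³.
Mass: 49.73 × 1.22 → 60.6706 g.
Cost = 60.6706 g / 1000 × $64.7/kg = $3.93.

$3.93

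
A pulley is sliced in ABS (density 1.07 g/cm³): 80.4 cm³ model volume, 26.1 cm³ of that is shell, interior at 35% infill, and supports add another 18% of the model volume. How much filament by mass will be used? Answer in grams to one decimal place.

Volume inside the shell = 80.4 − 26.1, so 54.3 cm³.
Infill deposited = 0.35 × 54.3, so 19.005 cm³.
Support: 0.18 × 80.4 → 14.472 cm³.
Deposited volume = 26.1 + 19.005 + 14.472 = 59.577 cm³.
Mass: 59.577 × 1.07 → 63.74739 g.

63.7 g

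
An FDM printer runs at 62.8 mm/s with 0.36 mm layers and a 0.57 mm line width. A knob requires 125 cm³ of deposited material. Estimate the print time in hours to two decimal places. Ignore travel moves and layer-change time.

Bead cross-section: 0.36 × 0.57 → 0.2052 mm².
Total extruded path = 125000/0.2052 = 609161.8 mm.
Time extruding = 609161.8 / 62.8, so 9700 s.
In the requested units: 9700 s = 2.69 hours.

2.69 hours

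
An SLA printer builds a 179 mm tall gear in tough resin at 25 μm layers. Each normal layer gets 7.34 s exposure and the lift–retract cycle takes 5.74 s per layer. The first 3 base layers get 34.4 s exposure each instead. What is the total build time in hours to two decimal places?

Layers = ⌈179/0.025⌉ = 7160.
Base layers: 3 × (34.4 + 5.74) → 120.42 s.
Regular layers = 7157 × (7.34 + 5.74), so 93613.56 s.
Total = 120.42 + 93613.56 = 93733.98 s = 26.04 hours.

26.04 hours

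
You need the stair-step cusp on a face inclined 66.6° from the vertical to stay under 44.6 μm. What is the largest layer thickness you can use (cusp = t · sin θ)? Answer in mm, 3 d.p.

Layer height = cusp / sin(66.6°) = 0.0446 / 0.9178 = 0.049 mm.

0.049 mm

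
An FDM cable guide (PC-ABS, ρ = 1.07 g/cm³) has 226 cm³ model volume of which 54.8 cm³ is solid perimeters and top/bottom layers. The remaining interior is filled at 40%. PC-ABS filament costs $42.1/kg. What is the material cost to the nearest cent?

Interior volume: 226 − 54.8 → 171.2 cm³.
Deposited infill = 0.40 × 171.2 = 68.48 cm³.
Deposited volume: 54.8 + 68.48 → 123.28 cm³.
Mass: 123.28 × 1.07 → 131.9096 g.
Cost = 131.9096 g / 1000 × $42.1/kg = $5.55.

$5.55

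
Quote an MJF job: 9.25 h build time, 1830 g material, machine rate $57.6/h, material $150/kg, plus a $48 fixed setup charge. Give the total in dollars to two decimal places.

Time charge = 57.6 × 9.25 = $532.80.
Material charge: 150 × 1830/1000 → $274.50.
Total = 532.80 + 274.50 + 48 = $855.30.

$855.30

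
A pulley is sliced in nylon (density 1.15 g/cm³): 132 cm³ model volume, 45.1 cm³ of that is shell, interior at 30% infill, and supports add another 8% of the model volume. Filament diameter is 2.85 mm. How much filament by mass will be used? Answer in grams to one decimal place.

Volume inside the shell = 132 − 45.1 = 86.9 cm³.
Deposited infill: 0.30 × 86.9 → 26.07 cm³.
Support = 0.08 × 132, so 10.56 cm³.
Deposited volume = 45.1 + 26.07 + 10.56 = 81.73 cm³.
Mass = 81.73 × 1.15, so 93.9895 g.

94.0 g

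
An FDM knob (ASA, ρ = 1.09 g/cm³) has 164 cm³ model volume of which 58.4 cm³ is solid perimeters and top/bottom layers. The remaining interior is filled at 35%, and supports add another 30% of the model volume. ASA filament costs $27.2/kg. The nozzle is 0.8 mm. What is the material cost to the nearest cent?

$4.29

Interior volume = 164 − 58.4, so 105.6 cm³.
Infill volume = 0.35 × 105.6, so 36.96 cm³.
Support: 0.30 × 164 → 49.2 cm³.
Deposited volume: 58.4 + 36.96 + 49.2 → 144.56 cm³.
Mass: 144.56 × 1.09 → 157.5704 g.
At $27.2/kg: 157.5704/1000 × 27.2 = $4.29.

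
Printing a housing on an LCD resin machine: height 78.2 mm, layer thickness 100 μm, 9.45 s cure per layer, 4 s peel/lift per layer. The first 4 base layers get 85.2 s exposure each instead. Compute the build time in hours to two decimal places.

Number of layers: 78.2 / 0.1 → 782 (rounded up).
Bottom layers: 4 × (85.2 + 4) → 356.8 s.
Remaining layers = 778 × (9.45 + 4) = 10464.1 s.
Total = 356.8 + 10464.1 = 10820.9 s = 3.01 hours.

3.01 hours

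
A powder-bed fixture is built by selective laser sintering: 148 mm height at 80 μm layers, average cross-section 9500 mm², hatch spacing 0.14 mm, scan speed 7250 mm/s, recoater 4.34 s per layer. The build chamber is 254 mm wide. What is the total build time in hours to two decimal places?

7.04 hours

Layer count = ceil(148 / 0.08) = 1850.
Hatch length per layer = 9500 / 0.14 = 67857.1 mm.
Scan time per layer = 67857.1 / 7250 = 9.3596 s.
Layer cycle: 9.3596 + 4.34 → 13.6996 s.
1850 layers × 13.6996 s/layer = 25344.26 s, i.e. 7.04 hours.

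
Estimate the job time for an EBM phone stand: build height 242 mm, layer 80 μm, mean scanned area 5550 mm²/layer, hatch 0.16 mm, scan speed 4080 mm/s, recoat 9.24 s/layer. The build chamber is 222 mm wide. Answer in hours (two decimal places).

Layer count = ceil(242 / 0.08) = 3025.
Scan path per layer: 5550 / 0.16 → 34687.5 mm.
Beam time per layer = 34687.5 / 4080, so 8.5018 s.
Layer cycle = 8.5018 + 9.24 = 17.7418 s.
Build time = 3025 × 17.7418 = 53668.945 s = 14.91 hours.

14.91 hours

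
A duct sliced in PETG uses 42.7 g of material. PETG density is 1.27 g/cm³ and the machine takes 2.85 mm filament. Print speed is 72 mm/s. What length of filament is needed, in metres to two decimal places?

5.27 m

Volume = 42.7 g / 1.27 g·cm⁻³ = 33.622 cm³ = 33622 mm³.
Filament cross-section = π × (2.85/2)² = 6.3794 mm².
Length = 33622 / 6.3794 = 5270.4 mm = 5.27 m.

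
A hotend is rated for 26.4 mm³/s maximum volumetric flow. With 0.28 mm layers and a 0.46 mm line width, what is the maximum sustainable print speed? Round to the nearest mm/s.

A = 0.28 × 0.46, so 0.1288 mm².
Max speed = 26.4 / 0.1288 = 204.97 ≈ 205 mm/s.

205 mm/s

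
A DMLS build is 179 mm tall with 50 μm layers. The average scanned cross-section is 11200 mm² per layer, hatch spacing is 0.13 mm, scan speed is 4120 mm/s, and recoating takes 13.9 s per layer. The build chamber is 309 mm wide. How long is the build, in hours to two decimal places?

Number of layers: 179 / 0.05 → 3580 (rounded up).
Scan path per layer: 11200 / 0.13 → 86153.8 mm.
Scan time per layer: 86153.8 / 4120 → 20.9111 s.
Time per layer: 20.9111 + 13.9 → 34.8111 s.
3580 layers × 34.8111 s/layer = 124623.738 s, i.e. 34.62 hours.

34.62 hours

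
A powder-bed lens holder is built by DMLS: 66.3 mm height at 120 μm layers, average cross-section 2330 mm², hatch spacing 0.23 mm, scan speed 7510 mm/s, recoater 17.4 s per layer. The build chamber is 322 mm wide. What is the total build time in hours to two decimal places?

2.88 hours

Layer count = ceil(66.3 / 0.12) = 553.
Hatch length per layer = 2330 / 0.23 = 10130.4 mm.
Laser time per layer = 10130.4 / 7510 = 1.3489 s.
Layer cycle: 1.3489 + 17.4 → 18.7489 s.
Total: 553 × 18.7489 s = 10368.1417 s → 2.88 hours.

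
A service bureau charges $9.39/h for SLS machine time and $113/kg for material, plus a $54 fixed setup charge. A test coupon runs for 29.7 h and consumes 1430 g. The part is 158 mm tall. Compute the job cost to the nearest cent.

$494.47

Time charge: 9.39 × 29.7 → $278.883.
Feedstock cost: 113 × 1430/1000 → $161.59.
Total = 278.883 + 161.59 + 54 = 494.473 ≈ $494.47.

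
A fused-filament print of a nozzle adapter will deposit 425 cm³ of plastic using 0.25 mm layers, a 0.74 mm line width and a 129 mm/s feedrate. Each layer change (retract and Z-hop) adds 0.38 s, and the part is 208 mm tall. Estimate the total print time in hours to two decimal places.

Bead cross-section = 0.25 × 0.74 = 0.185 mm².
Total extruded path = 425000/0.185 = 2297297.3 mm.
Extrusion time = 2297297.3 / 129, so 17808.5 s.
Layers = ⌈208/0.25⌉ = 832.
Non-print overhead: 832 × 0.38 → 316.16 s.
Altogether 17808.5 + 316.16 = 18124.66 s, i.e. 5.03 hours.

5.03 hours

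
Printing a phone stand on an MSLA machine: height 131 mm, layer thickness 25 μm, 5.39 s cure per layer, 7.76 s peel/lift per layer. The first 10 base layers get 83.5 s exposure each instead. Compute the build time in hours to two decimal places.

19.36 hours

Layer count = ceil(131 / 0.025) = 5240.
Bottom layers = 10 × (83.5 + 7.76), so 912.6 s.
Normal layers = 5230 × (5.39 + 7.76), so 68774.5 s.
Total = 912.6 + 68774.5 = 69687.1 s = 19.36 hours.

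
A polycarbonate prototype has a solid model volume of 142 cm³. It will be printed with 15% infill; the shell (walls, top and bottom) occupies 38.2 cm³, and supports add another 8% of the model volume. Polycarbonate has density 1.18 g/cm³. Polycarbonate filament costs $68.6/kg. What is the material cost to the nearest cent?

Interior volume: 142 − 38.2 → 103.8 cm³.
Deposited infill: 0.15 × 103.8 → 15.57 cm³.
Support = 0.08 × 142, so 11.36 cm³.
Deposited volume = 38.2 + 15.57 + 11.36, so 65.13 cm³.
Mass = 65.13 × 1.18 = 76.8534 g.
At $68.6/kg: 76.8534/1000 × 68.6 = $5.27.

$5.27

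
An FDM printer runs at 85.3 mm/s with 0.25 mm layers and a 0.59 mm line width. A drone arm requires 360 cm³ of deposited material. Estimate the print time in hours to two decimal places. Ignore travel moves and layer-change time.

Extrusion cross-section = 0.25 × 0.59, so 0.1475 mm².
Toolpath length = 360 cm³ / 0.1475 mm² = 360000 / 0.1475 = 2440678 mm.
Time extruding: 2440678 / 85.3 → 28612.9 s.
Converting: 28612.9 s = 7.95 hours.

7.95 hours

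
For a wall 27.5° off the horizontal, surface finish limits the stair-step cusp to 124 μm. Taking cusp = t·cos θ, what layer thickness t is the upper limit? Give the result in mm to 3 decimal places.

0.140 mm

Layer height = cusp / cos(27.5°) = 0.124 / 0.8870 = 0.140 mm.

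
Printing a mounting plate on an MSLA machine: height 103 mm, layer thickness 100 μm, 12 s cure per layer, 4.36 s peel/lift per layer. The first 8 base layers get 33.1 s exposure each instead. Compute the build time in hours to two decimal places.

Layers = ⌈103/0.1⌉ = 1030.
Bottom layers = 8 × (33.1 + 4.36), so 299.68 s.
Remaining layers = 1022 × (12 + 4.36) = 16719.92 s.
Total = 299.68 + 16719.92 = 17019.6 s = 4.73 hours.

4.73 hours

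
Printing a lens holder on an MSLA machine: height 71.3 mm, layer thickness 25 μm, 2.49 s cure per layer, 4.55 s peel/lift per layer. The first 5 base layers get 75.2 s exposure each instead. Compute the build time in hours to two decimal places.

5.68 hours

Layer count = ceil(71.3 / 0.025) = 2852.
Burn-in layers: 5 × (75.2 + 4.55) → 398.75 s.
Remaining layers = 2847 × (2.49 + 4.55) = 20042.88 s.
Total = 398.75 + 20042.88 = 20441.63 s = 5.68 hours.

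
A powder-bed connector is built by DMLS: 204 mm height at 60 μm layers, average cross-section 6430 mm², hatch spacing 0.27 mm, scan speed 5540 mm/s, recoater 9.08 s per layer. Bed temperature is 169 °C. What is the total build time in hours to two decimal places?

Layers = ⌈204/0.06⌉ = 3400.
Per-layer scan distance = 6430 / 0.27, so 23814.8 mm.
Laser time per layer: 23814.8 / 5540 → 4.2987 s.
Layer cycle = 4.2987 + 9.08, so 13.3787 s.
Build time = 3400 × 13.3787 = 45487.58 s = 12.64 hours.

12.64 hours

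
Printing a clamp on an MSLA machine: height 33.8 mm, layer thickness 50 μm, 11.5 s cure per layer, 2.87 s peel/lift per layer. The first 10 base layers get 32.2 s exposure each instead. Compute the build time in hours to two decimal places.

Layers = ⌈33.8/0.05⌉ = 676.
Bottom layers: 10 × (32.2 + 2.87) → 350.7 s.
Regular layers = 666 × (11.5 + 2.87) = 9570.42 s.
Sum: 350.7 + 9570.42 = 9921.12 s → 2.76 hours.

2.76 hours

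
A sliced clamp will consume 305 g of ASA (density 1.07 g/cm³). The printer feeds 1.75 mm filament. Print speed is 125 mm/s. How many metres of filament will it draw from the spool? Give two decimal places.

Extruded volume: 305/1.07 = 285.0467 cm³ (285046.7 mm³).
A = π r² = π × 0.875² = 2.4053 mm².
Length = 285046.7 / 2.4053 = 118507.75 mm = 118.51 m.

118.51 m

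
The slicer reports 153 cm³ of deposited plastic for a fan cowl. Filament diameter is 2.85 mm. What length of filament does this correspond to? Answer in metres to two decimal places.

23.98 m

Filament cross-section = π × (2.85/2)² = 6.3794 mm².
Length = 153 cm³ / 6.3794 mm² = 153000 / 6.3794 = 23983.45 mm = 23.98 m.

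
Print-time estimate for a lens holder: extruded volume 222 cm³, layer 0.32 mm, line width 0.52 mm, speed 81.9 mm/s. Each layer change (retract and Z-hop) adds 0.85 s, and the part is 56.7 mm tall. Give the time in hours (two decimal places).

4.57 hours

Line area = 0.32 × 0.52, so 0.1664 mm².
Path length: 222000 mm³ / 0.1664 mm² → 1334134.6 mm.
Print-move time = 1334134.6 / 81.9, so 16289.8 s.
Layers = ⌈56.7/0.32⌉ = 178.
Z-hop total = 178 × 0.85 = 151.3 s.
Total = 16289.8 + 151.3 = 16441.1 s = 4.57 hours.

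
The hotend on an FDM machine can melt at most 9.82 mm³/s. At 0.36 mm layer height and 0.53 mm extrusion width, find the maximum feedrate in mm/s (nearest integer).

51 mm/s

A = 0.36 × 0.53 = 0.1908 mm².
Max speed = 9.82 / 0.1908 = 51.47 ≈ 51 mm/s.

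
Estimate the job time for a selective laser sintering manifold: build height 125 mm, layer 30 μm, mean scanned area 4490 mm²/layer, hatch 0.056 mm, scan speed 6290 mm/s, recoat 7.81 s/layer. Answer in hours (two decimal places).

23.79 hours

Layers = ⌈125/0.03⌉ = 4167.
Hatch length per layer = 4490 / 0.056 = 80178.6 mm.
Laser time per layer = 80178.6 / 6290, so 12.747 s.
Per-layer time = 12.747 + 7.81 = 20.557 s.
4167 layers × 20.557 s/layer = 85661.019 s, i.e. 23.79 hours.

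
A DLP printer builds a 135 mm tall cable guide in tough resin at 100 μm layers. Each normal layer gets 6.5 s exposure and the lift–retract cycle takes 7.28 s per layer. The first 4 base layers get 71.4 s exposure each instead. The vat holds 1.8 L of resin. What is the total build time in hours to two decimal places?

Layer count = ceil(135 / 0.1) = 1350.
Burn-in layers = 4 × (71.4 + 7.28) = 314.72 s.
Normal layers = 1346 × (6.5 + 7.28) = 18547.88 s.
Total = 314.72 + 18547.88 = 18862.6 s = 5.24 hours.

5.24 hours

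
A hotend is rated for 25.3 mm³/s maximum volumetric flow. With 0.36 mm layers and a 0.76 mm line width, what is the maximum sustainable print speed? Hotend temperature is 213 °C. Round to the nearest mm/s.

Bead cross-section = 0.36 × 0.76, so 0.2736 mm².
Max speed = 25.3 / 0.2736 = 92.47 ≈ 92 mm/s.

92 mm/s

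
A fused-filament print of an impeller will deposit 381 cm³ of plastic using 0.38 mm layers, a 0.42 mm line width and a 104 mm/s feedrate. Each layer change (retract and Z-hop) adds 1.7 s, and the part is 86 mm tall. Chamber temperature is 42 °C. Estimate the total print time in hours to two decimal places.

Extrusion cross-section = 0.38 × 0.42, so 0.1596 mm².
Toolpath length = 381 cm³ / 0.1596 mm² = 381000 / 0.1596 = 2387218 mm.
Extrusion time: 2387218 / 104 → 22954 s.
Layer count = ceil(86 / 0.38) = 227.
Layer-change overhead = 227 × 1.7 = 385.9 s.
Total = 22954 + 385.9 = 23339.9 s = 6.48 hours.

6.48 hours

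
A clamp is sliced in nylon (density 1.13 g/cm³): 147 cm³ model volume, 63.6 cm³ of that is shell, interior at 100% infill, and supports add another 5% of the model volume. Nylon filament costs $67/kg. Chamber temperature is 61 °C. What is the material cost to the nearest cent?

$11.69

Infill region = 147 − 63.6, so 83.4 cm³.
Infill deposited = 1.00 × 83.4, so 83.4 cm³.
Support = 0.05 × 147 = 7.35 cm³.
Deposited volume: 63.6 + 83.4 + 7.35 → 154.35 cm³.
Mass = 154.35 × 1.13, so 174.4155 g.
At $67/kg: 174.4155/1000 × 67 = $11.69.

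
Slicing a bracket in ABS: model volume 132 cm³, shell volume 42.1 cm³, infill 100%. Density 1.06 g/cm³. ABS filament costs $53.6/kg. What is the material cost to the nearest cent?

Volume inside the shell = 132 − 42.1 = 89.9 cm³.
Infill volume = 1.00 × 89.9 = 89.9 cm³.
Total printed volume = 42.1 + 89.9 = 132 cm³.
Mass: 132 × 1.06 → 139.92 g.
Cost = 139.92 g / 1000 × $53.6/kg = $7.50.

$7.50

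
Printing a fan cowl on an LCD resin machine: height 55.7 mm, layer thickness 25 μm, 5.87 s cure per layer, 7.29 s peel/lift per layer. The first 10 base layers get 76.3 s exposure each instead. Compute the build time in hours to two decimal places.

Number of layers: 55.7 / 0.025 → 2228 (rounded up).
Bottom layers = 10 × (76.3 + 7.29), so 835.9 s.
Remaining layers: 2218 × (5.87 + 7.29) → 29188.88 s.
Total = 835.9 + 29188.88 = 30024.78 s = 8.34 hours.

8.34 hours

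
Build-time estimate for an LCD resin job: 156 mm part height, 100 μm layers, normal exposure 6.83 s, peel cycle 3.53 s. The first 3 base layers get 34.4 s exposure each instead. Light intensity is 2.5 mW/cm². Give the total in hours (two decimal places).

4.51 hours

Layers = ⌈156/0.1⌉ = 1560.
Base layers = 3 × (34.4 + 3.53), so 113.79 s.
Regular layers: 1557 × (6.83 + 3.53) → 16130.52 s.
Sum: 113.79 + 16130.52 = 16244.31 s → 4.51 hours.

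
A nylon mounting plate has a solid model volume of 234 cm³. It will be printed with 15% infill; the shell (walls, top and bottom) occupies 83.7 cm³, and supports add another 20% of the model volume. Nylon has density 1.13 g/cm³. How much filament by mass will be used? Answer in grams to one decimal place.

172.9 g

Infill region = 234 − 83.7, so 150.3 cm³.
Infill deposited: 0.15 × 150.3 → 22.545 cm³.
Support = 0.20 × 234, so 46.8 cm³.
Total extruded = 83.7 + 22.545 + 46.8 = 153.045 cm³.
Mass = 153.045 × 1.13 = 172.94085 g.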